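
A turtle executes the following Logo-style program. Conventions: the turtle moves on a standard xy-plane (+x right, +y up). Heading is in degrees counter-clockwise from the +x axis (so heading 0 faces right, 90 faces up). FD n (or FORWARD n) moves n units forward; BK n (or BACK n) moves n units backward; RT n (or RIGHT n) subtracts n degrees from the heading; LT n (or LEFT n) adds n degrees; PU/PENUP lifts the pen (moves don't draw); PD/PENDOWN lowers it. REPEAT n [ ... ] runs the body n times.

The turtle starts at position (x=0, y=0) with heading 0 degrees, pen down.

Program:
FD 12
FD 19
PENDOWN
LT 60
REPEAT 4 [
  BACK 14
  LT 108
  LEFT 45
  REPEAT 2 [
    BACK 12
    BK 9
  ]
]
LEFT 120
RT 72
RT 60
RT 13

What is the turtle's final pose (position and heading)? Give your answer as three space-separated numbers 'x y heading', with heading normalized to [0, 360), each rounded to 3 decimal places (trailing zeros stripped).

Executing turtle program step by step:
Start: pos=(0,0), heading=0, pen down
FD 12: (0,0) -> (12,0) [heading=0, draw]
FD 19: (12,0) -> (31,0) [heading=0, draw]
PD: pen down
LT 60: heading 0 -> 60
REPEAT 4 [
  -- iteration 1/4 --
  BK 14: (31,0) -> (24,-12.124) [heading=60, draw]
  LT 108: heading 60 -> 168
  LT 45: heading 168 -> 213
  REPEAT 2 [
    -- iteration 1/2 --
    BK 12: (24,-12.124) -> (34.064,-5.589) [heading=213, draw]
    BK 9: (34.064,-5.589) -> (41.612,-0.687) [heading=213, draw]
    -- iteration 2/2 --
    BK 12: (41.612,-0.687) -> (51.676,5.849) [heading=213, draw]
    BK 9: (51.676,5.849) -> (59.224,10.75) [heading=213, draw]
  ]
  -- iteration 2/4 --
  BK 14: (59.224,10.75) -> (70.966,18.375) [heading=213, draw]
  LT 108: heading 213 -> 321
  LT 45: heading 321 -> 6
  REPEAT 2 [
    -- iteration 1/2 --
    BK 12: (70.966,18.375) -> (59.031,17.121) [heading=6, draw]
    BK 9: (59.031,17.121) -> (50.081,16.18) [heading=6, draw]
    -- iteration 2/2 --
    BK 12: (50.081,16.18) -> (38.146,14.926) [heading=6, draw]
    BK 9: (38.146,14.926) -> (29.196,13.985) [heading=6, draw]
  ]
  -- iteration 3/4 --
  BK 14: (29.196,13.985) -> (15.272,12.522) [heading=6, draw]
  LT 108: heading 6 -> 114
  LT 45: heading 114 -> 159
  REPEAT 2 [
    -- iteration 1/2 --
    BK 12: (15.272,12.522) -> (26.475,8.221) [heading=159, draw]
    BK 9: (26.475,8.221) -> (34.878,4.996) [heading=159, draw]
    -- iteration 2/2 --
    BK 12: (34.878,4.996) -> (46.08,0.696) [heading=159, draw]
    BK 9: (46.08,0.696) -> (54.483,-2.53) [heading=159, draw]
  ]
  -- iteration 4/4 --
  BK 14: (54.483,-2.53) -> (67.553,-7.547) [heading=159, draw]
  LT 108: heading 159 -> 267
  LT 45: heading 267 -> 312
  REPEAT 2 [
    -- iteration 1/2 --
    BK 12: (67.553,-7.547) -> (59.523,1.371) [heading=312, draw]
    BK 9: (59.523,1.371) -> (53.501,8.059) [heading=312, draw]
    -- iteration 2/2 --
    BK 12: (53.501,8.059) -> (45.472,16.977) [heading=312, draw]
    BK 9: (45.472,16.977) -> (39.449,23.665) [heading=312, draw]
  ]
]
LT 120: heading 312 -> 72
RT 72: heading 72 -> 0
RT 60: heading 0 -> 300
RT 13: heading 300 -> 287
Final: pos=(39.449,23.665), heading=287, 22 segment(s) drawn

Answer: 39.449 23.665 287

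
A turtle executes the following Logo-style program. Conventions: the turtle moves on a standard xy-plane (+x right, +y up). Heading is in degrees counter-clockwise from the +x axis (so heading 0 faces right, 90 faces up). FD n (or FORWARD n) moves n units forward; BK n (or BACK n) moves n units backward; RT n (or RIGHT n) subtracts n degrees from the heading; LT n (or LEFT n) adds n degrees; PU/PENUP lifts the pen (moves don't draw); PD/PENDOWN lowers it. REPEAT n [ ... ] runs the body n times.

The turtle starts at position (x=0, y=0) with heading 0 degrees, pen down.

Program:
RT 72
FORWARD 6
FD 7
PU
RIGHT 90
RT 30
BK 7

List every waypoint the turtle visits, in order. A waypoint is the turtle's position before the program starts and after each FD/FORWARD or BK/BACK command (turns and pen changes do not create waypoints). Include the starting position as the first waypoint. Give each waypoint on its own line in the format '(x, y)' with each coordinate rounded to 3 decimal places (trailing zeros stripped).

Executing turtle program step by step:
Start: pos=(0,0), heading=0, pen down
RT 72: heading 0 -> 288
FD 6: (0,0) -> (1.854,-5.706) [heading=288, draw]
FD 7: (1.854,-5.706) -> (4.017,-12.364) [heading=288, draw]
PU: pen up
RT 90: heading 288 -> 198
RT 30: heading 198 -> 168
BK 7: (4.017,-12.364) -> (10.864,-13.819) [heading=168, move]
Final: pos=(10.864,-13.819), heading=168, 2 segment(s) drawn
Waypoints (4 total):
(0, 0)
(1.854, -5.706)
(4.017, -12.364)
(10.864, -13.819)

Answer: (0, 0)
(1.854, -5.706)
(4.017, -12.364)
(10.864, -13.819)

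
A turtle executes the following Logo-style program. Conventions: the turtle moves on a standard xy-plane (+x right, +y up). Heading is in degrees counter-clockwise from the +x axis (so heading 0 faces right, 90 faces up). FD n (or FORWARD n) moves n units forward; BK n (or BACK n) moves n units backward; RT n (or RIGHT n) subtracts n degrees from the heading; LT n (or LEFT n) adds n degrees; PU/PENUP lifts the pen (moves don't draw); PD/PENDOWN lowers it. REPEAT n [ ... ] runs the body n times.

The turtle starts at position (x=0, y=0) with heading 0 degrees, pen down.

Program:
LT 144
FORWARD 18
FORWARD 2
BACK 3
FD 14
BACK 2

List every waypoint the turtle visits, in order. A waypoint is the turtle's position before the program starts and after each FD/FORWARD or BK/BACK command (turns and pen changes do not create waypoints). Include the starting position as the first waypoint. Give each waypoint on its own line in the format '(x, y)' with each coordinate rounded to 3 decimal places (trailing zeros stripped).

Answer: (0, 0)
(-14.562, 10.58)
(-16.18, 11.756)
(-13.753, 9.992)
(-25.08, 18.221)
(-23.461, 17.046)

Derivation:
Executing turtle program step by step:
Start: pos=(0,0), heading=0, pen down
LT 144: heading 0 -> 144
FD 18: (0,0) -> (-14.562,10.58) [heading=144, draw]
FD 2: (-14.562,10.58) -> (-16.18,11.756) [heading=144, draw]
BK 3: (-16.18,11.756) -> (-13.753,9.992) [heading=144, draw]
FD 14: (-13.753,9.992) -> (-25.08,18.221) [heading=144, draw]
BK 2: (-25.08,18.221) -> (-23.461,17.046) [heading=144, draw]
Final: pos=(-23.461,17.046), heading=144, 5 segment(s) drawn
Waypoints (6 total):
(0, 0)
(-14.562, 10.58)
(-16.18, 11.756)
(-13.753, 9.992)
(-25.08, 18.221)
(-23.461, 17.046)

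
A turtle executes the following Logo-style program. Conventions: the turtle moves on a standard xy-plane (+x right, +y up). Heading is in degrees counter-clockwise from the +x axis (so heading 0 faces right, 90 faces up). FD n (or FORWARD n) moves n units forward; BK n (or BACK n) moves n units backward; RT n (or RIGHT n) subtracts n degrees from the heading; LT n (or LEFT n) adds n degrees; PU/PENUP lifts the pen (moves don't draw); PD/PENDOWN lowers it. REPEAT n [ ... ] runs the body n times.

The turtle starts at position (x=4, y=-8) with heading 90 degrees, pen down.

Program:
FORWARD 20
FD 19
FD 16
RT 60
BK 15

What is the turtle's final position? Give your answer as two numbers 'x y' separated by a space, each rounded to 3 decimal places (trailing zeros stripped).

Executing turtle program step by step:
Start: pos=(4,-8), heading=90, pen down
FD 20: (4,-8) -> (4,12) [heading=90, draw]
FD 19: (4,12) -> (4,31) [heading=90, draw]
FD 16: (4,31) -> (4,47) [heading=90, draw]
RT 60: heading 90 -> 30
BK 15: (4,47) -> (-8.99,39.5) [heading=30, draw]
Final: pos=(-8.99,39.5), heading=30, 4 segment(s) drawn

Answer: -8.99 39.5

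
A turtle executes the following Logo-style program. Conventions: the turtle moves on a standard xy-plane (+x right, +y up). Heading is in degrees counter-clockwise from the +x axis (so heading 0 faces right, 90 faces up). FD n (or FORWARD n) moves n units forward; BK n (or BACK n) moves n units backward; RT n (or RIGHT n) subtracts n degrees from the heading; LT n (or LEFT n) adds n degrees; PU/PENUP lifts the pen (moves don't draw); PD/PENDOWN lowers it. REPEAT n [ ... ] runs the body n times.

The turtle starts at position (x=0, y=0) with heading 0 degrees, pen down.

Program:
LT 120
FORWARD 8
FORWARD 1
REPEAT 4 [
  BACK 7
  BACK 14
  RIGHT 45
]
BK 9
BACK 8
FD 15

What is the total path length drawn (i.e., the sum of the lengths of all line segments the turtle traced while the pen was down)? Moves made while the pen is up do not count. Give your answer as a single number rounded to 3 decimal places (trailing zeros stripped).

Executing turtle program step by step:
Start: pos=(0,0), heading=0, pen down
LT 120: heading 0 -> 120
FD 8: (0,0) -> (-4,6.928) [heading=120, draw]
FD 1: (-4,6.928) -> (-4.5,7.794) [heading=120, draw]
REPEAT 4 [
  -- iteration 1/4 --
  BK 7: (-4.5,7.794) -> (-1,1.732) [heading=120, draw]
  BK 14: (-1,1.732) -> (6,-10.392) [heading=120, draw]
  RT 45: heading 120 -> 75
  -- iteration 2/4 --
  BK 7: (6,-10.392) -> (4.188,-17.154) [heading=75, draw]
  BK 14: (4.188,-17.154) -> (0.565,-30.677) [heading=75, draw]
  RT 45: heading 75 -> 30
  -- iteration 3/4 --
  BK 7: (0.565,-30.677) -> (-5.497,-34.177) [heading=30, draw]
  BK 14: (-5.497,-34.177) -> (-17.622,-41.177) [heading=30, draw]
  RT 45: heading 30 -> 345
  -- iteration 4/4 --
  BK 7: (-17.622,-41.177) -> (-24.383,-39.365) [heading=345, draw]
  BK 14: (-24.383,-39.365) -> (-37.906,-35.742) [heading=345, draw]
  RT 45: heading 345 -> 300
]
BK 9: (-37.906,-35.742) -> (-42.406,-27.947) [heading=300, draw]
BK 8: (-42.406,-27.947) -> (-46.406,-21.019) [heading=300, draw]
FD 15: (-46.406,-21.019) -> (-38.906,-34.009) [heading=300, draw]
Final: pos=(-38.906,-34.009), heading=300, 13 segment(s) drawn

Segment lengths:
  seg 1: (0,0) -> (-4,6.928), length = 8
  seg 2: (-4,6.928) -> (-4.5,7.794), length = 1
  seg 3: (-4.5,7.794) -> (-1,1.732), length = 7
  seg 4: (-1,1.732) -> (6,-10.392), length = 14
  seg 5: (6,-10.392) -> (4.188,-17.154), length = 7
  seg 6: (4.188,-17.154) -> (0.565,-30.677), length = 14
  seg 7: (0.565,-30.677) -> (-5.497,-34.177), length = 7
  seg 8: (-5.497,-34.177) -> (-17.622,-41.177), length = 14
  seg 9: (-17.622,-41.177) -> (-24.383,-39.365), length = 7
  seg 10: (-24.383,-39.365) -> (-37.906,-35.742), length = 14
  seg 11: (-37.906,-35.742) -> (-42.406,-27.947), length = 9
  seg 12: (-42.406,-27.947) -> (-46.406,-21.019), length = 8
  seg 13: (-46.406,-21.019) -> (-38.906,-34.009), length = 15
Total = 125

Answer: 125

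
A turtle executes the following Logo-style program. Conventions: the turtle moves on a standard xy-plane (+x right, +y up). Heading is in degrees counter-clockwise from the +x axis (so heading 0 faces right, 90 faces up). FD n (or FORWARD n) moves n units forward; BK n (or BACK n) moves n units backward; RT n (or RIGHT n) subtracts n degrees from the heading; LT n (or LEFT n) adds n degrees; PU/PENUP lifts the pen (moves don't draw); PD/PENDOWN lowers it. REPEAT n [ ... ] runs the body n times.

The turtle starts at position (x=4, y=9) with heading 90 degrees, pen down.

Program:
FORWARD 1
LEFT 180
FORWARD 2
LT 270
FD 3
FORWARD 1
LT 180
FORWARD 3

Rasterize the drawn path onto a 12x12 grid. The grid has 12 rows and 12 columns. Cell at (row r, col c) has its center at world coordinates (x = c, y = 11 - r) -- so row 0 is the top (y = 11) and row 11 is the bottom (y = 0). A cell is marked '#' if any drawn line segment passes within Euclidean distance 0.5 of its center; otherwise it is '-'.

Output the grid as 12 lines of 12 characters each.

Segment 0: (4,9) -> (4,10)
Segment 1: (4,10) -> (4,8)
Segment 2: (4,8) -> (1,8)
Segment 3: (1,8) -> (-0,8)
Segment 4: (-0,8) -> (3,8)

Answer: ------------
----#-------
----#-------
#####-------
------------
------------
------------
------------
------------
------------
------------
------------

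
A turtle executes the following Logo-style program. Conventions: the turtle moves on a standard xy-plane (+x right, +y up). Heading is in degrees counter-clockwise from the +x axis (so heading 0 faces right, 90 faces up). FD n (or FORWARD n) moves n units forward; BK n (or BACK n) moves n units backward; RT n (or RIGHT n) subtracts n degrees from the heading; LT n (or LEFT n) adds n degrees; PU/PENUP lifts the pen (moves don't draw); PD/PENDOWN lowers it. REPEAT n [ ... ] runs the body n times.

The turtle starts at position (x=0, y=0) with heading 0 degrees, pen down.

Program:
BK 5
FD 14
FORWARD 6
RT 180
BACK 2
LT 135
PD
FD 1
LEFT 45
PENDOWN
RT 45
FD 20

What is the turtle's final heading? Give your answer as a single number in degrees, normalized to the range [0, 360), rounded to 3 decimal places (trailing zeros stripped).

Executing turtle program step by step:
Start: pos=(0,0), heading=0, pen down
BK 5: (0,0) -> (-5,0) [heading=0, draw]
FD 14: (-5,0) -> (9,0) [heading=0, draw]
FD 6: (9,0) -> (15,0) [heading=0, draw]
RT 180: heading 0 -> 180
BK 2: (15,0) -> (17,0) [heading=180, draw]
LT 135: heading 180 -> 315
PD: pen down
FD 1: (17,0) -> (17.707,-0.707) [heading=315, draw]
LT 45: heading 315 -> 0
PD: pen down
RT 45: heading 0 -> 315
FD 20: (17.707,-0.707) -> (31.849,-14.849) [heading=315, draw]
Final: pos=(31.849,-14.849), heading=315, 6 segment(s) drawn

Answer: 315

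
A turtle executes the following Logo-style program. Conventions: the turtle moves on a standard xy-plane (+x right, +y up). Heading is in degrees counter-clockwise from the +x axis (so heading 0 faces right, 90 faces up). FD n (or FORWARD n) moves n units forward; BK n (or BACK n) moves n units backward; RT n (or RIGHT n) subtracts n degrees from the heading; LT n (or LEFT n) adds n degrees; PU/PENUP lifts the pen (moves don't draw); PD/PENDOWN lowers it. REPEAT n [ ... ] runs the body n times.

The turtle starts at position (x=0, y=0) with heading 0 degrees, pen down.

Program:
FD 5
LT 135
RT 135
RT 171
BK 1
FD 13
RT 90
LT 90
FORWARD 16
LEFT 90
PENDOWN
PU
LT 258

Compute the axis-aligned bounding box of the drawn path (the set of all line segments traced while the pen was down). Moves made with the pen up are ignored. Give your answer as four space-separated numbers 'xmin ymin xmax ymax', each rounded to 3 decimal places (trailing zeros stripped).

Answer: -22.655 -4.38 5.988 0.156

Derivation:
Executing turtle program step by step:
Start: pos=(0,0), heading=0, pen down
FD 5: (0,0) -> (5,0) [heading=0, draw]
LT 135: heading 0 -> 135
RT 135: heading 135 -> 0
RT 171: heading 0 -> 189
BK 1: (5,0) -> (5.988,0.156) [heading=189, draw]
FD 13: (5.988,0.156) -> (-6.852,-1.877) [heading=189, draw]
RT 90: heading 189 -> 99
LT 90: heading 99 -> 189
FD 16: (-6.852,-1.877) -> (-22.655,-4.38) [heading=189, draw]
LT 90: heading 189 -> 279
PD: pen down
PU: pen up
LT 258: heading 279 -> 177
Final: pos=(-22.655,-4.38), heading=177, 4 segment(s) drawn

Segment endpoints: x in {-22.655, -6.852, 0, 5, 5.988}, y in {-4.38, -1.877, 0, 0.156}
xmin=-22.655, ymin=-4.38, xmax=5.988, ymax=0.156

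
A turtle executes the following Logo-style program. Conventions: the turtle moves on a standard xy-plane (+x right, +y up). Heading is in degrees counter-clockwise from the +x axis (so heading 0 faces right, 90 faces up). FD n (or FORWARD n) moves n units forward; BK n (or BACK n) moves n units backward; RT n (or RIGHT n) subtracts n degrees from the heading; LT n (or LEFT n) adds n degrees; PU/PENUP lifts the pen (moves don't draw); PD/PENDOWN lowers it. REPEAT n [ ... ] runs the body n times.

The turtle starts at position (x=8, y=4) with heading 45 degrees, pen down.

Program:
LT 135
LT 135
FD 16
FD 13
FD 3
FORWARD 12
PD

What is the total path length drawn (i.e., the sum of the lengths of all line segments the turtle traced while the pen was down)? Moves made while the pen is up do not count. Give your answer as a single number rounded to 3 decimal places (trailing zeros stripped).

Answer: 44

Derivation:
Executing turtle program step by step:
Start: pos=(8,4), heading=45, pen down
LT 135: heading 45 -> 180
LT 135: heading 180 -> 315
FD 16: (8,4) -> (19.314,-7.314) [heading=315, draw]
FD 13: (19.314,-7.314) -> (28.506,-16.506) [heading=315, draw]
FD 3: (28.506,-16.506) -> (30.627,-18.627) [heading=315, draw]
FD 12: (30.627,-18.627) -> (39.113,-27.113) [heading=315, draw]
PD: pen down
Final: pos=(39.113,-27.113), heading=315, 4 segment(s) drawn

Segment lengths:
  seg 1: (8,4) -> (19.314,-7.314), length = 16
  seg 2: (19.314,-7.314) -> (28.506,-16.506), length = 13
  seg 3: (28.506,-16.506) -> (30.627,-18.627), length = 3
  seg 4: (30.627,-18.627) -> (39.113,-27.113), length = 12
Total = 44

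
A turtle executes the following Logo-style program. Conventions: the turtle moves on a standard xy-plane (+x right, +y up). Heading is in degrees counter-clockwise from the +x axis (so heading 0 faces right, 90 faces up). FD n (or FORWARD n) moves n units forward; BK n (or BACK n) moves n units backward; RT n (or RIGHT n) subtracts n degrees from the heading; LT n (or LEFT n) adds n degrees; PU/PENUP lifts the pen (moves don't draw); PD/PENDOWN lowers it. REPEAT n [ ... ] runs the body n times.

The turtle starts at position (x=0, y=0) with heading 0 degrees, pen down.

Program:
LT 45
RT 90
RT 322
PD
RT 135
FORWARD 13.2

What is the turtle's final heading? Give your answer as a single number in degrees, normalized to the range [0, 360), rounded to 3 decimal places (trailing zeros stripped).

Executing turtle program step by step:
Start: pos=(0,0), heading=0, pen down
LT 45: heading 0 -> 45
RT 90: heading 45 -> 315
RT 322: heading 315 -> 353
PD: pen down
RT 135: heading 353 -> 218
FD 13.2: (0,0) -> (-10.402,-8.127) [heading=218, draw]
Final: pos=(-10.402,-8.127), heading=218, 1 segment(s) drawn

Answer: 218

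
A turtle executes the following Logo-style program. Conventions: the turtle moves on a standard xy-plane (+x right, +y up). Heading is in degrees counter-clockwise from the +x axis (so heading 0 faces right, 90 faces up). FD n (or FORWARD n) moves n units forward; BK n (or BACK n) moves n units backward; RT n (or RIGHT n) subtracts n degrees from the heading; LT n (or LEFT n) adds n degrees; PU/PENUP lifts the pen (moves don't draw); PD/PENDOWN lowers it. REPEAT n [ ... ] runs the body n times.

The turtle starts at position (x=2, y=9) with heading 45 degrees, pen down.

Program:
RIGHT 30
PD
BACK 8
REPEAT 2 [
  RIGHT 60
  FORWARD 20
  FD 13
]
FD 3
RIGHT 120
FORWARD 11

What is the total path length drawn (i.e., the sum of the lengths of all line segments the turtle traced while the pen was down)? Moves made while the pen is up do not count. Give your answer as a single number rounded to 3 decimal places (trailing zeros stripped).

Executing turtle program step by step:
Start: pos=(2,9), heading=45, pen down
RT 30: heading 45 -> 15
PD: pen down
BK 8: (2,9) -> (-5.727,6.929) [heading=15, draw]
REPEAT 2 [
  -- iteration 1/2 --
  RT 60: heading 15 -> 315
  FD 20: (-5.727,6.929) -> (8.415,-7.213) [heading=315, draw]
  FD 13: (8.415,-7.213) -> (17.607,-16.405) [heading=315, draw]
  -- iteration 2/2 --
  RT 60: heading 315 -> 255
  FD 20: (17.607,-16.405) -> (12.431,-35.724) [heading=255, draw]
  FD 13: (12.431,-35.724) -> (9.066,-48.281) [heading=255, draw]
]
FD 3: (9.066,-48.281) -> (8.29,-51.178) [heading=255, draw]
RT 120: heading 255 -> 135
FD 11: (8.29,-51.178) -> (0.511,-43.4) [heading=135, draw]
Final: pos=(0.511,-43.4), heading=135, 7 segment(s) drawn

Segment lengths:
  seg 1: (2,9) -> (-5.727,6.929), length = 8
  seg 2: (-5.727,6.929) -> (8.415,-7.213), length = 20
  seg 3: (8.415,-7.213) -> (17.607,-16.405), length = 13
  seg 4: (17.607,-16.405) -> (12.431,-35.724), length = 20
  seg 5: (12.431,-35.724) -> (9.066,-48.281), length = 13
  seg 6: (9.066,-48.281) -> (8.29,-51.178), length = 3
  seg 7: (8.29,-51.178) -> (0.511,-43.4), length = 11
Total = 88

Answer: 88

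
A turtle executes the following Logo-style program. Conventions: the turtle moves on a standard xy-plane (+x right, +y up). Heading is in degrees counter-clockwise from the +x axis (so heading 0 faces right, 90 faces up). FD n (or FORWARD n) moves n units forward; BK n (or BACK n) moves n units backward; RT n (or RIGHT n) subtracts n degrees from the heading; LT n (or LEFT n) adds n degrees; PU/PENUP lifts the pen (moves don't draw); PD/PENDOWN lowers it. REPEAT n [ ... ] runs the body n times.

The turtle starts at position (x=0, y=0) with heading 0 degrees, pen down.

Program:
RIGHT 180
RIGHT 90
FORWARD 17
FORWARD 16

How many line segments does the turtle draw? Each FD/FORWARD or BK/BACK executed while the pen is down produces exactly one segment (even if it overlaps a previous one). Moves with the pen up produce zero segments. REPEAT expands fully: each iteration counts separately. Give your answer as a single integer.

Answer: 2

Derivation:
Executing turtle program step by step:
Start: pos=(0,0), heading=0, pen down
RT 180: heading 0 -> 180
RT 90: heading 180 -> 90
FD 17: (0,0) -> (0,17) [heading=90, draw]
FD 16: (0,17) -> (0,33) [heading=90, draw]
Final: pos=(0,33), heading=90, 2 segment(s) drawn
Segments drawn: 2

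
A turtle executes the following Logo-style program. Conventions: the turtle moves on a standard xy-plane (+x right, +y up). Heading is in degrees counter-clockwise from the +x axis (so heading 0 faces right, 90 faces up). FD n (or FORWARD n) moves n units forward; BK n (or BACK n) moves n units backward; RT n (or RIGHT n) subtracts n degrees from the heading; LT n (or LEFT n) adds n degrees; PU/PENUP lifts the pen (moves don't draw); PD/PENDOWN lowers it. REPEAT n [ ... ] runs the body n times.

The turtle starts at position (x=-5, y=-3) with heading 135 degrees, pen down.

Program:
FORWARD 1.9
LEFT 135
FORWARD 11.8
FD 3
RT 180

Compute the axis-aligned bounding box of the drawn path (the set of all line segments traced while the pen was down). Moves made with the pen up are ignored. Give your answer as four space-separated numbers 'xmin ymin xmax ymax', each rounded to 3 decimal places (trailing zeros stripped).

Executing turtle program step by step:
Start: pos=(-5,-3), heading=135, pen down
FD 1.9: (-5,-3) -> (-6.344,-1.656) [heading=135, draw]
LT 135: heading 135 -> 270
FD 11.8: (-6.344,-1.656) -> (-6.344,-13.456) [heading=270, draw]
FD 3: (-6.344,-13.456) -> (-6.344,-16.456) [heading=270, draw]
RT 180: heading 270 -> 90
Final: pos=(-6.344,-16.456), heading=90, 3 segment(s) drawn

Segment endpoints: x in {-6.344, -6.344, -6.344, -5}, y in {-16.456, -13.456, -3, -1.656}
xmin=-6.344, ymin=-16.456, xmax=-5, ymax=-1.656

Answer: -6.344 -16.456 -5 -1.656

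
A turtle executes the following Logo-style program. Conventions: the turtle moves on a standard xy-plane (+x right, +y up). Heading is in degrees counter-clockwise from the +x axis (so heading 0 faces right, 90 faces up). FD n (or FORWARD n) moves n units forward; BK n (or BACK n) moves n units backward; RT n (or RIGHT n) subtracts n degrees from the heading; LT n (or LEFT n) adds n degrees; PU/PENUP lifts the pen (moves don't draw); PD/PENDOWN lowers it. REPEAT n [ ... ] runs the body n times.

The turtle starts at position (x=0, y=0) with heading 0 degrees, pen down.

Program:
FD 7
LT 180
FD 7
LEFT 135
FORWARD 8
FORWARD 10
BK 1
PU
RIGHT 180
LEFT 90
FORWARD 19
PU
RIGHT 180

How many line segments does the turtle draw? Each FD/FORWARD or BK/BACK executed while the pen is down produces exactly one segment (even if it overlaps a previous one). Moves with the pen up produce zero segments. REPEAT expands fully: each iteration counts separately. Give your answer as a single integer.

Answer: 5

Derivation:
Executing turtle program step by step:
Start: pos=(0,0), heading=0, pen down
FD 7: (0,0) -> (7,0) [heading=0, draw]
LT 180: heading 0 -> 180
FD 7: (7,0) -> (0,0) [heading=180, draw]
LT 135: heading 180 -> 315
FD 8: (0,0) -> (5.657,-5.657) [heading=315, draw]
FD 10: (5.657,-5.657) -> (12.728,-12.728) [heading=315, draw]
BK 1: (12.728,-12.728) -> (12.021,-12.021) [heading=315, draw]
PU: pen up
RT 180: heading 315 -> 135
LT 90: heading 135 -> 225
FD 19: (12.021,-12.021) -> (-1.414,-25.456) [heading=225, move]
PU: pen up
RT 180: heading 225 -> 45
Final: pos=(-1.414,-25.456), heading=45, 5 segment(s) drawn
Segments drawn: 5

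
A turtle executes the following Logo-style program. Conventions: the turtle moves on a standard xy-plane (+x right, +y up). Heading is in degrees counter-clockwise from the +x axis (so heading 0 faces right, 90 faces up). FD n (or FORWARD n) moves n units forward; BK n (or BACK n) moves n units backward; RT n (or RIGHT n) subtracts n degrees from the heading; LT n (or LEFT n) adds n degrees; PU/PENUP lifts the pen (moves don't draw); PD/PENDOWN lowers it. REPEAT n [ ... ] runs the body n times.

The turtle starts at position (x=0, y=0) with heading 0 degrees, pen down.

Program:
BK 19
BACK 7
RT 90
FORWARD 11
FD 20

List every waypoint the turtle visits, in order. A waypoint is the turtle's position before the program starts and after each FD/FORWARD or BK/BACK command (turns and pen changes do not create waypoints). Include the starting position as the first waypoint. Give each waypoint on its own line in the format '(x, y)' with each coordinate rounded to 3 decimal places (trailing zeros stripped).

Executing turtle program step by step:
Start: pos=(0,0), heading=0, pen down
BK 19: (0,0) -> (-19,0) [heading=0, draw]
BK 7: (-19,0) -> (-26,0) [heading=0, draw]
RT 90: heading 0 -> 270
FD 11: (-26,0) -> (-26,-11) [heading=270, draw]
FD 20: (-26,-11) -> (-26,-31) [heading=270, draw]
Final: pos=(-26,-31), heading=270, 4 segment(s) drawn
Waypoints (5 total):
(0, 0)
(-19, 0)
(-26, 0)
(-26, -11)
(-26, -31)

Answer: (0, 0)
(-19, 0)
(-26, 0)
(-26, -11)
(-26, -31)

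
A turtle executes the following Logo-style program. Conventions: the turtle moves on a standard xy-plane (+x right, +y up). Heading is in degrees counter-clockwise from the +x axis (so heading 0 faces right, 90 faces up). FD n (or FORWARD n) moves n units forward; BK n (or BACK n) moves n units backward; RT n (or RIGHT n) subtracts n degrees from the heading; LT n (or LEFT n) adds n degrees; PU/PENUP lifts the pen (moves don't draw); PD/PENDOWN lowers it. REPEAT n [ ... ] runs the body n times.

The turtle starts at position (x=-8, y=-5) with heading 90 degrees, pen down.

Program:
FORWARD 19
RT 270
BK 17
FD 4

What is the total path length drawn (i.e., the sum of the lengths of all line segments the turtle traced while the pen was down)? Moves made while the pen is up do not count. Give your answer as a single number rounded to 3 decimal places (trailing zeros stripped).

Executing turtle program step by step:
Start: pos=(-8,-5), heading=90, pen down
FD 19: (-8,-5) -> (-8,14) [heading=90, draw]
RT 270: heading 90 -> 180
BK 17: (-8,14) -> (9,14) [heading=180, draw]
FD 4: (9,14) -> (5,14) [heading=180, draw]
Final: pos=(5,14), heading=180, 3 segment(s) drawn

Segment lengths:
  seg 1: (-8,-5) -> (-8,14), length = 19
  seg 2: (-8,14) -> (9,14), length = 17
  seg 3: (9,14) -> (5,14), length = 4
Total = 40

Answer: 40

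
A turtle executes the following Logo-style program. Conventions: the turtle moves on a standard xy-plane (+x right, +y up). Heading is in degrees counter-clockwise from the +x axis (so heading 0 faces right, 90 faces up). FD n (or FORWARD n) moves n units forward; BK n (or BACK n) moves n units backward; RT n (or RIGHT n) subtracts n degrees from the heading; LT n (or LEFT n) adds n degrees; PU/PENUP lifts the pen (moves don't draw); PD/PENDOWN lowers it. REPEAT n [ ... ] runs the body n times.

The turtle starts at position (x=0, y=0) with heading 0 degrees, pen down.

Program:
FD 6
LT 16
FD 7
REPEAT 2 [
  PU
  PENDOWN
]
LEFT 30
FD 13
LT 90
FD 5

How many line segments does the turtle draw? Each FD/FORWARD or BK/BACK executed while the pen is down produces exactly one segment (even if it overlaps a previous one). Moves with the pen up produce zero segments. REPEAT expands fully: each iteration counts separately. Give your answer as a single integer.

Executing turtle program step by step:
Start: pos=(0,0), heading=0, pen down
FD 6: (0,0) -> (6,0) [heading=0, draw]
LT 16: heading 0 -> 16
FD 7: (6,0) -> (12.729,1.929) [heading=16, draw]
REPEAT 2 [
  -- iteration 1/2 --
  PU: pen up
  PD: pen down
  -- iteration 2/2 --
  PU: pen up
  PD: pen down
]
LT 30: heading 16 -> 46
FD 13: (12.729,1.929) -> (21.759,11.281) [heading=46, draw]
LT 90: heading 46 -> 136
FD 5: (21.759,11.281) -> (18.163,14.754) [heading=136, draw]
Final: pos=(18.163,14.754), heading=136, 4 segment(s) drawn
Segments drawn: 4

Answer: 4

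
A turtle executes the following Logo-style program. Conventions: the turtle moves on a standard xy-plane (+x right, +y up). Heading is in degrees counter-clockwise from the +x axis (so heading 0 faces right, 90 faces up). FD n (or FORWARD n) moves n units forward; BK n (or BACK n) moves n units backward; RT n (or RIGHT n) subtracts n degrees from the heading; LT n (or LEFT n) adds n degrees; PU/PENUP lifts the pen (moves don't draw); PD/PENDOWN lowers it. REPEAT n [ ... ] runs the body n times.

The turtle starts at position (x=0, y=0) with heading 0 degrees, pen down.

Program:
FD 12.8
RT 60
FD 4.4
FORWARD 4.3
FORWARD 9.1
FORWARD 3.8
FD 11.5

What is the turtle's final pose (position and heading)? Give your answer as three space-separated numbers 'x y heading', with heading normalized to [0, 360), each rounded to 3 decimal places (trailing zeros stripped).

Answer: 29.35 -28.665 300

Derivation:
Executing turtle program step by step:
Start: pos=(0,0), heading=0, pen down
FD 12.8: (0,0) -> (12.8,0) [heading=0, draw]
RT 60: heading 0 -> 300
FD 4.4: (12.8,0) -> (15,-3.811) [heading=300, draw]
FD 4.3: (15,-3.811) -> (17.15,-7.534) [heading=300, draw]
FD 9.1: (17.15,-7.534) -> (21.7,-15.415) [heading=300, draw]
FD 3.8: (21.7,-15.415) -> (23.6,-18.706) [heading=300, draw]
FD 11.5: (23.6,-18.706) -> (29.35,-28.665) [heading=300, draw]
Final: pos=(29.35,-28.665), heading=300, 6 segment(s) drawn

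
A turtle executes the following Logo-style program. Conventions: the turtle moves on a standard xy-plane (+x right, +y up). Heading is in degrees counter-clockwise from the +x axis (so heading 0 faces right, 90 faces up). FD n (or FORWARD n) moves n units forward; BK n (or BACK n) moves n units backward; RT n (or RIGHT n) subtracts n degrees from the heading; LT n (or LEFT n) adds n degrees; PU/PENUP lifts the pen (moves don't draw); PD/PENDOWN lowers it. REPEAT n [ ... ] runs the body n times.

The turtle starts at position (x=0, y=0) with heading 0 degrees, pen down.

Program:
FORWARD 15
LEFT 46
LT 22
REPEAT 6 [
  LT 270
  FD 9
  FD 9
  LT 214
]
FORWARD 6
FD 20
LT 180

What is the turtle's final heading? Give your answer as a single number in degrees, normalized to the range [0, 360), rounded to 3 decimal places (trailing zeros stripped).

Answer: 272

Derivation:
Executing turtle program step by step:
Start: pos=(0,0), heading=0, pen down
FD 15: (0,0) -> (15,0) [heading=0, draw]
LT 46: heading 0 -> 46
LT 22: heading 46 -> 68
REPEAT 6 [
  -- iteration 1/6 --
  LT 270: heading 68 -> 338
  FD 9: (15,0) -> (23.345,-3.371) [heading=338, draw]
  FD 9: (23.345,-3.371) -> (31.689,-6.743) [heading=338, draw]
  LT 214: heading 338 -> 192
  -- iteration 2/6 --
  LT 270: heading 192 -> 102
  FD 9: (31.689,-6.743) -> (29.818,2.06) [heading=102, draw]
  FD 9: (29.818,2.06) -> (27.947,10.864) [heading=102, draw]
  LT 214: heading 102 -> 316
  -- iteration 3/6 --
  LT 270: heading 316 -> 226
  FD 9: (27.947,10.864) -> (21.695,4.39) [heading=226, draw]
  FD 9: (21.695,4.39) -> (15.443,-2.084) [heading=226, draw]
  LT 214: heading 226 -> 80
  -- iteration 4/6 --
  LT 270: heading 80 -> 350
  FD 9: (15.443,-2.084) -> (24.306,-3.647) [heading=350, draw]
  FD 9: (24.306,-3.647) -> (33.17,-5.21) [heading=350, draw]
  LT 214: heading 350 -> 204
  -- iteration 5/6 --
  LT 270: heading 204 -> 114
  FD 9: (33.17,-5.21) -> (29.509,3.012) [heading=114, draw]
  FD 9: (29.509,3.012) -> (25.848,11.234) [heading=114, draw]
  LT 214: heading 114 -> 328
  -- iteration 6/6 --
  LT 270: heading 328 -> 238
  FD 9: (25.848,11.234) -> (21.079,3.601) [heading=238, draw]
  FD 9: (21.079,3.601) -> (16.31,-4.031) [heading=238, draw]
  LT 214: heading 238 -> 92
]
FD 6: (16.31,-4.031) -> (16.1,1.965) [heading=92, draw]
FD 20: (16.1,1.965) -> (15.402,21.953) [heading=92, draw]
LT 180: heading 92 -> 272
Final: pos=(15.402,21.953), heading=272, 15 segment(s) drawn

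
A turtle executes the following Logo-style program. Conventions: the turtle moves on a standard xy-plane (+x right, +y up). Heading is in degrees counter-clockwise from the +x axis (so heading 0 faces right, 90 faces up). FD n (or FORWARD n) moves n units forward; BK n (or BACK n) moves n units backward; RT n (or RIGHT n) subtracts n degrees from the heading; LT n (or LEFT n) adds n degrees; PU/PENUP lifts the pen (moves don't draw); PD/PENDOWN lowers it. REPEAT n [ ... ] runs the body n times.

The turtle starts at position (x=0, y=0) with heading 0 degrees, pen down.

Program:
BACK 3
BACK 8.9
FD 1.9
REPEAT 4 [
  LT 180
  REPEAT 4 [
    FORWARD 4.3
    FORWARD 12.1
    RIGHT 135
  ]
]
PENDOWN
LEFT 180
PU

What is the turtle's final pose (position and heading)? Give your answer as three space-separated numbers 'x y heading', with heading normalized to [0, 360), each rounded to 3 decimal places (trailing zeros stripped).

Executing turtle program step by step:
Start: pos=(0,0), heading=0, pen down
BK 3: (0,0) -> (-3,0) [heading=0, draw]
BK 8.9: (-3,0) -> (-11.9,0) [heading=0, draw]
FD 1.9: (-11.9,0) -> (-10,0) [heading=0, draw]
REPEAT 4 [
  -- iteration 1/4 --
  LT 180: heading 0 -> 180
  REPEAT 4 [
    -- iteration 1/4 --
    FD 4.3: (-10,0) -> (-14.3,0) [heading=180, draw]
    FD 12.1: (-14.3,0) -> (-26.4,0) [heading=180, draw]
    RT 135: heading 180 -> 45
    -- iteration 2/4 --
    FD 4.3: (-26.4,0) -> (-23.359,3.041) [heading=45, draw]
    FD 12.1: (-23.359,3.041) -> (-14.803,11.597) [heading=45, draw]
    RT 135: heading 45 -> 270
    -- iteration 3/4 --
    FD 4.3: (-14.803,11.597) -> (-14.803,7.297) [heading=270, draw]
    FD 12.1: (-14.803,7.297) -> (-14.803,-4.803) [heading=270, draw]
    RT 135: heading 270 -> 135
    -- iteration 4/4 --
    FD 4.3: (-14.803,-4.803) -> (-17.844,-1.763) [heading=135, draw]
    FD 12.1: (-17.844,-1.763) -> (-26.4,6.793) [heading=135, draw]
    RT 135: heading 135 -> 0
  ]
  -- iteration 2/4 --
  LT 180: heading 0 -> 180
  REPEAT 4 [
    -- iteration 1/4 --
    FD 4.3: (-26.4,6.793) -> (-30.7,6.793) [heading=180, draw]
    FD 12.1: (-30.7,6.793) -> (-42.8,6.793) [heading=180, draw]
    RT 135: heading 180 -> 45
    -- iteration 2/4 --
    FD 4.3: (-42.8,6.793) -> (-39.759,9.834) [heading=45, draw]
    FD 12.1: (-39.759,9.834) -> (-31.203,18.39) [heading=45, draw]
    RT 135: heading 45 -> 270
    -- iteration 3/4 --
    FD 4.3: (-31.203,18.39) -> (-31.203,14.09) [heading=270, draw]
    FD 12.1: (-31.203,14.09) -> (-31.203,1.99) [heading=270, draw]
    RT 135: heading 270 -> 135
    -- iteration 4/4 --
    FD 4.3: (-31.203,1.99) -> (-34.244,5.03) [heading=135, draw]
    FD 12.1: (-34.244,5.03) -> (-42.8,13.586) [heading=135, draw]
    RT 135: heading 135 -> 0
  ]
  -- iteration 3/4 --
  LT 180: heading 0 -> 180
  REPEAT 4 [
    -- iteration 1/4 --
    FD 4.3: (-42.8,13.586) -> (-47.1,13.586) [heading=180, draw]
    FD 12.1: (-47.1,13.586) -> (-59.2,13.586) [heading=180, draw]
    RT 135: heading 180 -> 45
    -- iteration 2/4 --
    FD 4.3: (-59.2,13.586) -> (-56.159,16.627) [heading=45, draw]
    FD 12.1: (-56.159,16.627) -> (-47.603,25.183) [heading=45, draw]
    RT 135: heading 45 -> 270
    -- iteration 3/4 --
    FD 4.3: (-47.603,25.183) -> (-47.603,20.883) [heading=270, draw]
    FD 12.1: (-47.603,20.883) -> (-47.603,8.783) [heading=270, draw]
    RT 135: heading 270 -> 135
    -- iteration 4/4 --
    FD 4.3: (-47.603,8.783) -> (-50.644,11.823) [heading=135, draw]
    FD 12.1: (-50.644,11.823) -> (-59.2,20.379) [heading=135, draw]
    RT 135: heading 135 -> 0
  ]
  -- iteration 4/4 --
  LT 180: heading 0 -> 180
  REPEAT 4 [
    -- iteration 1/4 --
    FD 4.3: (-59.2,20.379) -> (-63.5,20.379) [heading=180, draw]
    FD 12.1: (-63.5,20.379) -> (-75.6,20.379) [heading=180, draw]
    RT 135: heading 180 -> 45
    -- iteration 2/4 --
    FD 4.3: (-75.6,20.379) -> (-72.559,23.42) [heading=45, draw]
    FD 12.1: (-72.559,23.42) -> (-64.003,31.976) [heading=45, draw]
    RT 135: heading 45 -> 270
    -- iteration 3/4 --
    FD 4.3: (-64.003,31.976) -> (-64.003,27.676) [heading=270, draw]
    FD 12.1: (-64.003,27.676) -> (-64.003,15.576) [heading=270, draw]
    RT 135: heading 270 -> 135
    -- iteration 4/4 --
    FD 4.3: (-64.003,15.576) -> (-67.044,18.616) [heading=135, draw]
    FD 12.1: (-67.044,18.616) -> (-75.6,27.172) [heading=135, draw]
    RT 135: heading 135 -> 0
  ]
]
PD: pen down
LT 180: heading 0 -> 180
PU: pen up
Final: pos=(-75.6,27.172), heading=180, 35 segment(s) drawn

Answer: -75.6 27.172 180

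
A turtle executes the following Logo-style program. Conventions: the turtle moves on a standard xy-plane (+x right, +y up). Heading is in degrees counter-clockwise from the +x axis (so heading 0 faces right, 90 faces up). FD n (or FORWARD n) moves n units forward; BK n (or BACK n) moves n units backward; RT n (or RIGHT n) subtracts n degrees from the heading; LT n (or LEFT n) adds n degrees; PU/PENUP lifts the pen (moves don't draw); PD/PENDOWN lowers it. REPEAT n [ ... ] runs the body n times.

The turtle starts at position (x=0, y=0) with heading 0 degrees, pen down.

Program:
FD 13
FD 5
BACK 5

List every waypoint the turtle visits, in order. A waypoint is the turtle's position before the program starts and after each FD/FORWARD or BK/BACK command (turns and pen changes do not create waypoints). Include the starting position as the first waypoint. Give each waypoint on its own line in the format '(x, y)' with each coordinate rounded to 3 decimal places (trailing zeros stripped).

Executing turtle program step by step:
Start: pos=(0,0), heading=0, pen down
FD 13: (0,0) -> (13,0) [heading=0, draw]
FD 5: (13,0) -> (18,0) [heading=0, draw]
BK 5: (18,0) -> (13,0) [heading=0, draw]
Final: pos=(13,0), heading=0, 3 segment(s) drawn
Waypoints (4 total):
(0, 0)
(13, 0)
(18, 0)
(13, 0)

Answer: (0, 0)
(13, 0)
(18, 0)
(13, 0)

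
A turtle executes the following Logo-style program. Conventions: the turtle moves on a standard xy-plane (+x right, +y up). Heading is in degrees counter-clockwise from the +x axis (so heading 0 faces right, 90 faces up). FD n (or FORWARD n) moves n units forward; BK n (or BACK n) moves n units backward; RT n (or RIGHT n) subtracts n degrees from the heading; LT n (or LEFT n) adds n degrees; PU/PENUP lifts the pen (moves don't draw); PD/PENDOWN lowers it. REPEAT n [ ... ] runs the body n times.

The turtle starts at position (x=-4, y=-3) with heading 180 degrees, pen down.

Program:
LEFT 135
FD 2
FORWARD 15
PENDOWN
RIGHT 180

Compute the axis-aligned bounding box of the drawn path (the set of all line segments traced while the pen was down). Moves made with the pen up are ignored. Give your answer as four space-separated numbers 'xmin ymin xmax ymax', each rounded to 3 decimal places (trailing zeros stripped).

Answer: -4 -15.021 8.021 -3

Derivation:
Executing turtle program step by step:
Start: pos=(-4,-3), heading=180, pen down
LT 135: heading 180 -> 315
FD 2: (-4,-3) -> (-2.586,-4.414) [heading=315, draw]
FD 15: (-2.586,-4.414) -> (8.021,-15.021) [heading=315, draw]
PD: pen down
RT 180: heading 315 -> 135
Final: pos=(8.021,-15.021), heading=135, 2 segment(s) drawn

Segment endpoints: x in {-4, -2.586, 8.021}, y in {-15.021, -4.414, -3}
xmin=-4, ymin=-15.021, xmax=8.021, ymax=-3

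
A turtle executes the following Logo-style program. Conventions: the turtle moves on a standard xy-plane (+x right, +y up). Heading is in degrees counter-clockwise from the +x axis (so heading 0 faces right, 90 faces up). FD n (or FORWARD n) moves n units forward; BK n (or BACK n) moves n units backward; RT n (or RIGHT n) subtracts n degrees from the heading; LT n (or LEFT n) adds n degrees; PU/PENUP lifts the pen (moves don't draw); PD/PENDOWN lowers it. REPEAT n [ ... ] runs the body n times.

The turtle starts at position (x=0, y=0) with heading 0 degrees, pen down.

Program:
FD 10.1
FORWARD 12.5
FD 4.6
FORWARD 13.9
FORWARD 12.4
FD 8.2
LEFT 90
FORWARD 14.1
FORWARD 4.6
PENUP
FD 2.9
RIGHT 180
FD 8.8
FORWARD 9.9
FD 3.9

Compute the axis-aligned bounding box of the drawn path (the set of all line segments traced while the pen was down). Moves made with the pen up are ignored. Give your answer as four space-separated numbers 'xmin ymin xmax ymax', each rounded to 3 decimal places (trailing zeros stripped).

Executing turtle program step by step:
Start: pos=(0,0), heading=0, pen down
FD 10.1: (0,0) -> (10.1,0) [heading=0, draw]
FD 12.5: (10.1,0) -> (22.6,0) [heading=0, draw]
FD 4.6: (22.6,0) -> (27.2,0) [heading=0, draw]
FD 13.9: (27.2,0) -> (41.1,0) [heading=0, draw]
FD 12.4: (41.1,0) -> (53.5,0) [heading=0, draw]
FD 8.2: (53.5,0) -> (61.7,0) [heading=0, draw]
LT 90: heading 0 -> 90
FD 14.1: (61.7,0) -> (61.7,14.1) [heading=90, draw]
FD 4.6: (61.7,14.1) -> (61.7,18.7) [heading=90, draw]
PU: pen up
FD 2.9: (61.7,18.7) -> (61.7,21.6) [heading=90, move]
RT 180: heading 90 -> 270
FD 8.8: (61.7,21.6) -> (61.7,12.8) [heading=270, move]
FD 9.9: (61.7,12.8) -> (61.7,2.9) [heading=270, move]
FD 3.9: (61.7,2.9) -> (61.7,-1) [heading=270, move]
Final: pos=(61.7,-1), heading=270, 8 segment(s) drawn

Segment endpoints: x in {0, 10.1, 22.6, 27.2, 41.1, 53.5, 61.7}, y in {0, 14.1, 18.7}
xmin=0, ymin=0, xmax=61.7, ymax=18.7

Answer: 0 0 61.7 18.7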